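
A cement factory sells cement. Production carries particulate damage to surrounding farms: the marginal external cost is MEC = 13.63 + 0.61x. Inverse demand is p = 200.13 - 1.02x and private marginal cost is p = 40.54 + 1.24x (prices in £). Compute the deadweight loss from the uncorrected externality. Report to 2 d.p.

Market equilibrium (private): 40.54 + 1.24x = 200.13 - 1.02x → x_m = 70.6150.
Social marginal cost = private MC + MEC = 54.17 + 1.85x.
Set SMC = demand: 54.17 + 1.85x = 200.13 - 1.02x → x* = 50.8571.
The loss is the area between SMC and demand from x* to x_m; with linear curves that's a triangle of height MEC(x_m).
DWL = ½ × 19.7579 × 56.7052 = 560.1878.

DWL = £560.19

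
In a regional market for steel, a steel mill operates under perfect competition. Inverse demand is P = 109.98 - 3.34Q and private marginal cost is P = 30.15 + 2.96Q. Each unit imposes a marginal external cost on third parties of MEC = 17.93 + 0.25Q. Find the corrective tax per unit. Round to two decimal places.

tax = 20.29 per unit

Social marginal cost = private MC + MEC = 48.08 + 3.21Q.
Set SMC = demand: 48.08 + 3.21Q = 109.98 - 3.34Q → Q* = 9.4504.
The Pigouvian tax equals MEC at Q*: 17.93 + 0.25×9.4504 = 20.2926.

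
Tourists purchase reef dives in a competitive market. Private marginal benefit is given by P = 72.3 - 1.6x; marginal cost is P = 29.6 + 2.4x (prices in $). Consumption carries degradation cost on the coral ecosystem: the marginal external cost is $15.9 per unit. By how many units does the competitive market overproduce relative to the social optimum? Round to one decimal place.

4.0 units

Market equilibrium (private): 29.6 + 2.4x = 72.3 - 1.6x → x_m = 10.6750.
Social marginal benefit = demand − MEC = 56.4 - 1.6x.
Set SMB = MC: 56.4 - 1.6x = 29.6 + 2.4x → x* = 6.7000.
Gap = |10.6750 − 6.7000| = 3.9750.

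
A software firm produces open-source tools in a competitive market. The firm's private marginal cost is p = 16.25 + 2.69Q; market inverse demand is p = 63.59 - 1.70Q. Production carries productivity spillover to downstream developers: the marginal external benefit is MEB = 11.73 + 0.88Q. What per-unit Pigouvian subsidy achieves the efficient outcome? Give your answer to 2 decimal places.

subsidy = 26.54 per unit

Social marginal cost = private MC − MEB = 4.52 + 1.81Q.
Set SMC = demand: 4.52 + 1.81Q = 63.59 - 1.70Q → Q* = 16.8291.
The Pigouvian subsidy equals MEB at Q*: 11.73 + 0.88×16.8291 = 26.5396.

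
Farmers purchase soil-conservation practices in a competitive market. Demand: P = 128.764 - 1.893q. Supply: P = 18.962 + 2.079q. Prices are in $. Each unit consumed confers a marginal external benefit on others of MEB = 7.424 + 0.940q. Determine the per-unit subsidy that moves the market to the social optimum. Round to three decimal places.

subsidy = $43.767 per unit

Social marginal benefit = demand + MEB = 136.188 - 0.953q.
Set SMB = MC: 136.188 - 0.953q = 18.962 + 2.079q → q* = 38.6629.
The Pigouvian subsidy equals MEB at q*: 7.424 + 0.940×38.6629 = 43.7671.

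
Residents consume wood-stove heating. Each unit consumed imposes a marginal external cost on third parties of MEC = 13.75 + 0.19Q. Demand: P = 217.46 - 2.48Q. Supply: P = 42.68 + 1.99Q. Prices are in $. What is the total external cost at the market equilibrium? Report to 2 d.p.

$682.88

Market equilibrium (private): 42.68 + 1.99Q = 217.46 - 2.48Q → Q_m = 39.1007.
Total external cost = ∫₀^{Q_m} (13.75 + 0.19Q) dQ = 13.75×39.1007 + ½×0.19×39.1007² = 682.8768.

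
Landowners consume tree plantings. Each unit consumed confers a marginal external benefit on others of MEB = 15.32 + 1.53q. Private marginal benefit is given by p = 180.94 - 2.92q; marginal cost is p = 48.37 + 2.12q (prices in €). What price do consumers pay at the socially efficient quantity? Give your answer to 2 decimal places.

P = €57.91

Social marginal benefit = demand + MEB = 196.26 - 1.39q.
Set SMB = MC: 196.26 - 1.39q = 48.37 + 2.12q → q* = 42.1339.
Consumer price on the demand curve at q*: 180.94 − 2.92×42.1339 = 57.9090.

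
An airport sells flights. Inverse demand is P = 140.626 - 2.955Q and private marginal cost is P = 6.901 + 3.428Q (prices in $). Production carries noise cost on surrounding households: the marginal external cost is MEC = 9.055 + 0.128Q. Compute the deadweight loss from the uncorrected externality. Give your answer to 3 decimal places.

DWL = $10.578

Market equilibrium (private): 6.901 + 3.428Q = 140.626 - 2.955Q → Q_m = 20.9502.
Social marginal cost = private MC + MEC = 15.956 + 3.556Q.
Set SMC = demand: 15.956 + 3.556Q = 140.626 - 2.955Q → Q* = 19.1476.
The loss is the area between SMC and demand from Q* to Q_m; with linear curves that's a triangle of height MEC(Q_m).
DWL = ½ × 1.8026 × 11.7366 = 10.5782.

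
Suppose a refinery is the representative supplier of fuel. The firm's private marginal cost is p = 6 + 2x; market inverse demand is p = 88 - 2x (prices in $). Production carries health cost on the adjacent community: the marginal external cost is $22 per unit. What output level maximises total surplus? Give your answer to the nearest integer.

Social marginal cost = private MC + MEC = 28 + 2x.
Set SMC = demand: 28 + 2x = 88 - 2x → x* = 15.0000.

x* = 15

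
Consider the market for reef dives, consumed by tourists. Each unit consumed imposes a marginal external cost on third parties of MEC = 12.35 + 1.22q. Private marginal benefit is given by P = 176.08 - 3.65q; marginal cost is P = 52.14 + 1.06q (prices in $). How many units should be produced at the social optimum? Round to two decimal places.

Social marginal benefit = demand − MEC = 163.73 - 4.87q.
Set SMB = MC: 163.73 - 4.87q = 52.14 + 1.06q → q* = 18.8179.

q* = 18.82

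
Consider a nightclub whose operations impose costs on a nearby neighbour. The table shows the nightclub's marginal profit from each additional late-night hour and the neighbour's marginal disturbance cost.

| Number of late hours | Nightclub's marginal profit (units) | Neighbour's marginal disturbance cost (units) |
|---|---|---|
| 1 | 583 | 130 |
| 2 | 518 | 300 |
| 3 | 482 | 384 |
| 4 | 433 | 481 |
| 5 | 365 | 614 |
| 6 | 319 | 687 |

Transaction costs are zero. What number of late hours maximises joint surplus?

3

Bargaining reaches the level where marginal profit last exceeds marginal disturbance cost.
That holds through level 3 (482 ≥ 384) but not at 4 (433 < 481).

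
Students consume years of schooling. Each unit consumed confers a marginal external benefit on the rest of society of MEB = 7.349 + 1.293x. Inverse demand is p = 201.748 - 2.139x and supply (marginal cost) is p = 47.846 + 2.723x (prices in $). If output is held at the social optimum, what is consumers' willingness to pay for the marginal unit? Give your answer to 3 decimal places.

P = $105.106

Social marginal benefit = demand + MEB = 209.097 - 0.846x.
Set SMB = MC: 209.097 - 0.846x = 47.846 + 2.723x → x* = 45.1810.
Consumer price on the demand curve at x*: 201.748 − 2.139×45.1810 = 105.1058.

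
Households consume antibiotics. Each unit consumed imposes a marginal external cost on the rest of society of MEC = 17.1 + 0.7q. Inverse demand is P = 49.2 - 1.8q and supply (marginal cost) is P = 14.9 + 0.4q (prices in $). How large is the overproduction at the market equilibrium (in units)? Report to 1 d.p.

9.7 units

Market equilibrium (private): 14.9 + 0.4q = 49.2 - 1.8q → q_m = 15.5909.
Social marginal benefit = demand − MEC = 32.1 - 2.5q.
Set SMB = MC: 32.1 - 2.5q = 14.9 + 0.4q → q* = 5.9310.
Gap = |15.5909 − 5.9310| = 9.6599.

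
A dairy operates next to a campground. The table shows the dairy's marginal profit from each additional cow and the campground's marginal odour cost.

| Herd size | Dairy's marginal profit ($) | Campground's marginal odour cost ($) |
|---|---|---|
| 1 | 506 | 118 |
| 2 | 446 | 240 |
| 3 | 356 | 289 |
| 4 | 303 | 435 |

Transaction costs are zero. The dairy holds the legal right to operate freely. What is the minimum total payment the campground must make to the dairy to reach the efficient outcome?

$303

Left alone the dairy would choose level 4 (marginal profit stays positive).
Efficient level: k* = 3 (marginal profit ≥ marginal odour cost through 3).
The campground must at least cover the dairy's forgone profit from cutting 4→3: 303 = 303.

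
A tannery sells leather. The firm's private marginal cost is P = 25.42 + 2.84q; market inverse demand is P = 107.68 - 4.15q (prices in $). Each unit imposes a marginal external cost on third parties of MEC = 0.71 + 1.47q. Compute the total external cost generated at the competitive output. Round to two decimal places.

$110.15

Market equilibrium (private): 25.42 + 2.84q = 107.68 - 4.15q → q_m = 11.7682.
Total external cost = ∫₀^{q_m} (0.71 + 1.47q) dq = 0.71×11.7682 + ½×1.47×11.7682² = 110.1460.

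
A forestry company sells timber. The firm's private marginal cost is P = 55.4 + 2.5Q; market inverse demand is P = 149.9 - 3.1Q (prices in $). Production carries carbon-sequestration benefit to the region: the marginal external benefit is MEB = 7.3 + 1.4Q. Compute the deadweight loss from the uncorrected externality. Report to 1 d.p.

Market equilibrium (private): 55.4 + 2.5Q = 149.9 - 3.1Q → Q_m = 16.8750.
Social marginal cost = private MC − MEB = 48.1 + 1.1Q.
Set SMC = demand: 48.1 + 1.1Q = 149.9 - 3.1Q → Q* = 24.2381.
Height of the DWL triangle at Q_m is demand(Q_m) − SMC(Q_m) = MEB(Q_m) = 30.9250.
DWL = ½ × 7.3631 × 30.9250 = 113.8519.

DWL = $113.9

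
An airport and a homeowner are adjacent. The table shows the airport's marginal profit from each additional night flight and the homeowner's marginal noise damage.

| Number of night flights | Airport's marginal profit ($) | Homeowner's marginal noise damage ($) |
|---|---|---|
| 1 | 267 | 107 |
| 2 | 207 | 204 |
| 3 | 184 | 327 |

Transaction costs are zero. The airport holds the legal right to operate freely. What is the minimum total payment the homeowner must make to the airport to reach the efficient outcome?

$184

Left alone the airport would choose level 3 (marginal profit stays positive).
Efficient level: k* = 2 (marginal profit ≥ marginal noise damage through 2).
The homeowner must at least cover the airport's forgone profit from cutting 3→2: 184 = 184.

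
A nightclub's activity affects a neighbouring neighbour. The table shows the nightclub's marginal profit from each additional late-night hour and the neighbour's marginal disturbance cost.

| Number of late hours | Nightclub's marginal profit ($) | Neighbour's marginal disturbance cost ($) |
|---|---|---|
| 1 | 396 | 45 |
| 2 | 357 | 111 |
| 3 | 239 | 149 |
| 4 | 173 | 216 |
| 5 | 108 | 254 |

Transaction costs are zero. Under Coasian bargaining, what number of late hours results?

3

Bargaining reaches the level where marginal profit last exceeds marginal disturbance cost.
That holds through level 3 (239 ≥ 149) but not at 4 (173 < 216).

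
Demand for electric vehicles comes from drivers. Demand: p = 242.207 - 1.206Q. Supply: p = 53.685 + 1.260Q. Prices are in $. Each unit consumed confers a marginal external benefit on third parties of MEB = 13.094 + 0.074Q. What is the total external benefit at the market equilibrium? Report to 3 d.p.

Market equilibrium (private): 53.685 + 1.260Q = 242.207 - 1.206Q → Q_m = 76.4485.
Total external benefit = ∫₀^{Q_m} (13.094 + 0.074Q) dQ = 13.094×76.4485 + ½×0.074×76.4485² = 1217.2585.

$1217.258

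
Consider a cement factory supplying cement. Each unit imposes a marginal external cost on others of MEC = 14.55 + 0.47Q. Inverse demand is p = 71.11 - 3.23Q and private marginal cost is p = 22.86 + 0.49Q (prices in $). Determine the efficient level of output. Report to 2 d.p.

Social marginal cost = private MC + MEC = 37.41 + 0.96Q.
Set SMC = demand: 37.41 + 0.96Q = 71.11 - 3.23Q → Q* = 8.0430.

Q* = 8.04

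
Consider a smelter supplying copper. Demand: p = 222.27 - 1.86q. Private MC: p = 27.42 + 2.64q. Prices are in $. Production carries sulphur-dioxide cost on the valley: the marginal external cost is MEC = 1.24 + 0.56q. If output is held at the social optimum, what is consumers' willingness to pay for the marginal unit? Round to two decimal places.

Social marginal cost = private MC + MEC = 28.66 + 3.20q.
Set SMC = demand: 28.66 + 3.20q = 222.27 - 1.86q → q* = 38.2628.
Consumer price on the demand curve at q*: 222.27 − 1.86×38.2628 = 151.1012.

P = $151.10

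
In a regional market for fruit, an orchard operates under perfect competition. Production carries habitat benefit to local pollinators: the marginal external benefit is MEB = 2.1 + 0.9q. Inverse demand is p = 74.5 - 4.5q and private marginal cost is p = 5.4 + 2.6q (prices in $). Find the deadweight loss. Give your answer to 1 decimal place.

DWL = $9.5

Market equilibrium (private): 5.4 + 2.6q = 74.5 - 4.5q → q_m = 9.7324.
Social marginal cost = private MC − MEB = 3.3 + 1.7q.
Set SMC = demand: 3.3 + 1.7q = 74.5 - 4.5q → q* = 11.4839.
The welfare-loss triangle has base |q_m − q*| and height MEB(q_m) (the vertical gap between SMC and demand is zero at q* and MEB at q_m).
DWL = ½ × 1.7515 × 10.8592 = 9.5099.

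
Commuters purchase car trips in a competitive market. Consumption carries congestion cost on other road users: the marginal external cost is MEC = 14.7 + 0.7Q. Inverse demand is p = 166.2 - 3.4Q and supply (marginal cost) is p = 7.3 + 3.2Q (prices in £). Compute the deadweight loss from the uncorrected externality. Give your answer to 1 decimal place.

Market equilibrium (private): 7.3 + 3.2Q = 166.2 - 3.4Q → Q_m = 24.0758.
Social marginal benefit = demand − MEC = 151.5 - 4.1Q.
Set SMB = MC: 151.5 - 4.1Q = 7.3 + 3.2Q → Q* = 19.7534.
The loss is the area between SMB and MC from Q* to Q_m; with linear curves that's a triangle of height MEC(Q_m).
DWL = ½ × 4.3224 × 31.5530 = 68.1923.

DWL = £68.2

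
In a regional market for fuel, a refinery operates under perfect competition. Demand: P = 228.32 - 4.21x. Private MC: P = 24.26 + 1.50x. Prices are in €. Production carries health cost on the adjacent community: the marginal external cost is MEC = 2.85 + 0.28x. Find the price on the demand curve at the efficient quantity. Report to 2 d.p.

Social marginal cost = private MC + MEC = 27.11 + 1.78x.
Set SMC = demand: 27.11 + 1.78x = 228.32 - 4.21x → x* = 33.5910.
Consumer price on the demand curve at x*: 228.32 − 4.21×33.5910 = 86.9019.

P = €86.90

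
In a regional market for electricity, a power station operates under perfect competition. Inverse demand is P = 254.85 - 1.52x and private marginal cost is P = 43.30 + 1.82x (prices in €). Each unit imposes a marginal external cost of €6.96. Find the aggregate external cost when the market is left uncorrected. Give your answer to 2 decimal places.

€440.83

Market equilibrium (private): 43.30 + 1.82x = 254.85 - 1.52x → x_m = 63.3383.
Total external cost = MEC × x_m = 6.96 × 63.3383 = 440.8346.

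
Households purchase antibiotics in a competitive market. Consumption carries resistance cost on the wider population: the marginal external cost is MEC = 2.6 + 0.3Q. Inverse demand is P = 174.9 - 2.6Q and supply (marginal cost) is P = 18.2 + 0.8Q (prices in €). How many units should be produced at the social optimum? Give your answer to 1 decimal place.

Social marginal benefit = demand − MEC = 172.3 - 2.9Q.
Set SMB = MC: 172.3 - 2.9Q = 18.2 + 0.8Q → Q* = 41.6486.

Q* = 41.6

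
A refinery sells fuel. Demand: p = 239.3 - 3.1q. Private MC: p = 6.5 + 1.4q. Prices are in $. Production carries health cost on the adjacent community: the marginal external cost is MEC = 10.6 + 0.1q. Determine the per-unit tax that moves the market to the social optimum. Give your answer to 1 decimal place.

tax = $15.4 per unit

Social marginal cost = private MC + MEC = 17.1 + 1.5q.
Set SMC = demand: 17.1 + 1.5q = 239.3 - 3.1q → q* = 48.3043.
The Pigouvian tax equals MEC at q*: 10.6 + 0.1×48.3043 = 15.4304.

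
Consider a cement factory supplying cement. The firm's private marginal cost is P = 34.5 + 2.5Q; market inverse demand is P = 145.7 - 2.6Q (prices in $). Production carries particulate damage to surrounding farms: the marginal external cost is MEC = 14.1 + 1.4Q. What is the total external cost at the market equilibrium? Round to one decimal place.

Market equilibrium (private): 34.5 + 2.5Q = 145.7 - 2.6Q → Q_m = 21.8039.
Total external cost = ∫₀^{Q_m} (14.1 + 1.4Q) dQ = 14.1×21.8039 + ½×1.4×21.8039² = 640.2220.

$640.2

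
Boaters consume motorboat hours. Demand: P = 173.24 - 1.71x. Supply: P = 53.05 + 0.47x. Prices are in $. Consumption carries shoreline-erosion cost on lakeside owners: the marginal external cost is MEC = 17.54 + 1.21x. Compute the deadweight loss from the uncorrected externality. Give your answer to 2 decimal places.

DWL = $1046.94

Market equilibrium (private): 53.05 + 0.47x = 173.24 - 1.71x → x_m = 55.1330.
Social marginal benefit = demand − MEC = 155.70 - 2.92x.
Set SMB = MC: 155.70 - 2.92x = 53.05 + 0.47x → x* = 30.2802.
Between x* and x_m the wedge MC − SMB runs linearly from 0 to MEC(x_m), so the loss is a triangle.
DWL = ½ × 24.8528 × 84.2510 = 1046.9366.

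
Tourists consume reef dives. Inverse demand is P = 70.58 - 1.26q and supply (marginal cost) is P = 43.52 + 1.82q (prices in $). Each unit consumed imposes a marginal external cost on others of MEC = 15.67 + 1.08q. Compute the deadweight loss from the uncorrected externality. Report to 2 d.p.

DWL = $76.08

Market equilibrium (private): 43.52 + 1.82q = 70.58 - 1.26q → q_m = 8.7857.
Social marginal benefit = demand − MEC = 54.91 - 2.34q.
Set SMB = MC: 54.91 - 2.34q = 43.52 + 1.82q → q* = 2.7380.
The loss is the area between SMB and MC from q* to q_m; with linear curves that's a triangle of height MEC(q_m).
DWL = ½ × 6.0477 × 25.1586 = 76.0758.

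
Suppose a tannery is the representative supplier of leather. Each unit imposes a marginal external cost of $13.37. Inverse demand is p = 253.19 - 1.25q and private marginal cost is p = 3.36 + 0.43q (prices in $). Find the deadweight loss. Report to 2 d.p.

Market equilibrium (private): 3.36 + 0.43q = 253.19 - 1.25q → q_m = 148.7083.
Social marginal cost = private MC + MEC = 16.73 + 0.43q.
Set SMC = demand: 16.73 + 0.43q = 253.19 - 1.25q → q* = 140.7500.
Height of the DWL triangle at q_m is SMC(q_m) − demand(q_m) = MEC(q_m) = 13.3700.
DWL = ½ × 7.9583 × 13.3700 = 53.2012.

DWL = $53.20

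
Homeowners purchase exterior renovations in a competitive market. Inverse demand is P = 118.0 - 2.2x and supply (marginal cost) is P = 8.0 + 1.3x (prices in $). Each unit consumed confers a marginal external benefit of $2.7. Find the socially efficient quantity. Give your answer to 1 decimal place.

Social marginal benefit = demand + MEB = 120.7 - 2.2x.
Set SMB = MC: 120.7 - 2.2x = 8.0 + 1.3x → x* = 32.2000.

x* = 32.2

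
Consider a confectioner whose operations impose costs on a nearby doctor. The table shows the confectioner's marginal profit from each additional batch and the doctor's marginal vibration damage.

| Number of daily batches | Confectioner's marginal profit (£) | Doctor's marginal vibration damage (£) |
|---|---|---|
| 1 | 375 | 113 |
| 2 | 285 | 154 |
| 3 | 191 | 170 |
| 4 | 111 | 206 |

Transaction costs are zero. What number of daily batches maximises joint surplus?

Bargaining reaches the level where marginal profit last exceeds marginal vibration damage.
That holds through level 3 (191 ≥ 170) but not at 4 (111 < 206).

3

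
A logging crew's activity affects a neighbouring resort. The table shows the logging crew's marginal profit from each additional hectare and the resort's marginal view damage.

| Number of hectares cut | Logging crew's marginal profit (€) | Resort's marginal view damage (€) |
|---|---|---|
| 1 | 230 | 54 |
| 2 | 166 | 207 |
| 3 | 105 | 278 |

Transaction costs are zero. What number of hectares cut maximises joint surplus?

Bargaining reaches the level where marginal profit last exceeds marginal view damage.
That holds through level 1 (230 ≥ 54) but not at 2 (166 < 207).

1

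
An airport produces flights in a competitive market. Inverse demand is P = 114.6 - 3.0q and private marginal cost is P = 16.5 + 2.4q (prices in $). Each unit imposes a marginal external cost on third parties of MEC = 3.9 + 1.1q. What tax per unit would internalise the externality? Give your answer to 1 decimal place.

tax = $19.8 per unit

Social marginal cost = private MC + MEC = 20.4 + 3.5q.
Set SMC = demand: 20.4 + 3.5q = 114.6 - 3.0q → q* = 14.4923.
The Pigouvian tax equals MEC at q*: 3.9 + 1.1×14.4923 = 19.8415.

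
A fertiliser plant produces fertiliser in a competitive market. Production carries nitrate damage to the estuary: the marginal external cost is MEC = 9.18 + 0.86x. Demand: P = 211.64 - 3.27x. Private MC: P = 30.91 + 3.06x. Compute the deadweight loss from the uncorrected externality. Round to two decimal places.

Market equilibrium (private): 30.91 + 3.06x = 211.64 - 3.27x → x_m = 28.5513.
Social marginal cost = private MC + MEC = 40.09 + 3.92x.
Set SMC = demand: 40.09 + 3.92x = 211.64 - 3.27x → x* = 23.8595.
The welfare-loss triangle has base |x_m − x*| and height MEC(x_m) (the vertical gap between SMC and demand is zero at x* and MEC at x_m).
DWL = ½ × 4.6918 × 33.7342 = 79.1371.

DWL = 79.14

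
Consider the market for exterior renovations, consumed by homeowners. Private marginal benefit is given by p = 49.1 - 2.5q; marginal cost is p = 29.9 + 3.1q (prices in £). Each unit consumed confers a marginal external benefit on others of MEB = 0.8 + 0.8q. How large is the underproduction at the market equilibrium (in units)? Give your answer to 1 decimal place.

0.7 units

Market equilibrium (private): 29.9 + 3.1q = 49.1 - 2.5q → q_m = 3.4286.
Social marginal benefit = demand + MEB = 49.9 - 1.7q.
Set SMB = MC: 49.9 - 1.7q = 29.9 + 3.1q → q* = 4.1667.
Gap = |3.4286 − 4.1667| = 0.7381.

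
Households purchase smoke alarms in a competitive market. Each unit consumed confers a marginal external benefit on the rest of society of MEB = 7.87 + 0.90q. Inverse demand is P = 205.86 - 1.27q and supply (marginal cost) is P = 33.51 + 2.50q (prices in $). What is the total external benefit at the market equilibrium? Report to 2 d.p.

Market equilibrium (private): 33.51 + 2.50q = 205.86 - 1.27q → q_m = 45.7162.
Total external benefit = ∫₀^{q_m} (7.87 + 0.90q) dq = 7.87×45.7162 + ½×0.90×45.7162² = 1300.2734.

$1300.27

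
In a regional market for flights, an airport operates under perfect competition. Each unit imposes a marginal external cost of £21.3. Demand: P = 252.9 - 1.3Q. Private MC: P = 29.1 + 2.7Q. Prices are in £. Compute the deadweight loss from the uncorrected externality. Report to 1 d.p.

Market equilibrium (private): 29.1 + 2.7Q = 252.9 - 1.3Q → Q_m = 55.9500.
Social marginal cost = private MC + MEC = 50.4 + 2.7Q.
Set SMC = demand: 50.4 + 2.7Q = 252.9 - 1.3Q → Q* = 50.6250.
The loss is the area between SMC and demand from Q* to Q_m; with linear curves that's a triangle of height MEC(Q_m).
DWL = ½ × 5.3250 × 21.3000 = 56.7113.

DWL = £56.7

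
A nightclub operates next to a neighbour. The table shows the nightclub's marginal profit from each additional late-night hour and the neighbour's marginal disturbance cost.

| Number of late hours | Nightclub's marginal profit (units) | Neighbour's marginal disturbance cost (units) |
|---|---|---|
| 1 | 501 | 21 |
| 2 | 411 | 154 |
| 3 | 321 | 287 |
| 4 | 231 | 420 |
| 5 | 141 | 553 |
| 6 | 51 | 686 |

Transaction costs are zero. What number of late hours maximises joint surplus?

3

Bargaining reaches the level where marginal profit last exceeds marginal disturbance cost.
That holds through level 3 (321 ≥ 287) but not at 4 (231 < 420).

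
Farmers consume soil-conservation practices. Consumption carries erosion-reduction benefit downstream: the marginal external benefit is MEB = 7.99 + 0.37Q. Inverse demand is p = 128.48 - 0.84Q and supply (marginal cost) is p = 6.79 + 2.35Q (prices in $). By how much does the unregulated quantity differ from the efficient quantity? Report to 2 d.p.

7.84 units

Market equilibrium (private): 6.79 + 2.35Q = 128.48 - 0.84Q → Q_m = 38.1473.
Social marginal benefit = demand + MEB = 136.47 - 0.47Q.
Set SMB = MC: 136.47 - 0.47Q = 6.79 + 2.35Q → Q* = 45.9858.
Gap = |38.1473 − 45.9858| = 7.8385.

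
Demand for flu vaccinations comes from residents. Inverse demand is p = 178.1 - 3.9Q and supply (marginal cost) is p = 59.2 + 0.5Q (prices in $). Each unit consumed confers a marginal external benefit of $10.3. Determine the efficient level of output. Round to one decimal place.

Social marginal benefit = demand + MEB = 188.4 - 3.9Q.
Set SMB = MC: 188.4 - 3.9Q = 59.2 + 0.5Q → Q* = 29.3636.

Q* = 29.4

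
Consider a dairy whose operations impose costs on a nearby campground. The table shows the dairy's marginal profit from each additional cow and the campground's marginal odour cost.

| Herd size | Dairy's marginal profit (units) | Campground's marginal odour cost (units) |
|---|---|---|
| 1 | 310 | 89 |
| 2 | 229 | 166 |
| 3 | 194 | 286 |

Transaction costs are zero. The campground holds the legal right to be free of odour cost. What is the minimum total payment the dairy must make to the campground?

Efficient level: marginal profit ≥ marginal odour cost through level 2, so k* = 2.
With the campground holding the right, the dairy must at least compensate total damage at k*: 89 + 166 = 255.

255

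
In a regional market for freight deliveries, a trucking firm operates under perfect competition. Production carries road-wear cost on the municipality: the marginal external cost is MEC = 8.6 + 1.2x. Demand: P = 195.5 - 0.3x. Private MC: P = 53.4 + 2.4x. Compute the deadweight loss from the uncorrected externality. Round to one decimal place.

DWL = 660.1

Market equilibrium (private): 53.4 + 2.4x = 195.5 - 0.3x → x_m = 52.6296.
Social marginal cost = private MC + MEC = 62.0 + 3.6x.
Set SMC = demand: 62.0 + 3.6x = 195.5 - 0.3x → x* = 34.2308.
The loss is the area between SMC and demand from x* to x_m; with linear curves that's a triangle of height MEC(x_m).
DWL = ½ × 18.3988 × 71.7556 = 660.1085.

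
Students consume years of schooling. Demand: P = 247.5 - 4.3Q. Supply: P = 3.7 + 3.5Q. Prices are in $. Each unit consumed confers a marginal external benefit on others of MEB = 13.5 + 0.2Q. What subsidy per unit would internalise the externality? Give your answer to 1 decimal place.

Social marginal benefit = demand + MEB = 261.0 - 4.1Q.
Set SMB = MC: 261.0 - 4.1Q = 3.7 + 3.5Q → Q* = 33.8553.
The Pigouvian subsidy equals MEB at Q*: 13.5 + 0.2×33.8553 = 20.2711.

subsidy = $20.3 per unit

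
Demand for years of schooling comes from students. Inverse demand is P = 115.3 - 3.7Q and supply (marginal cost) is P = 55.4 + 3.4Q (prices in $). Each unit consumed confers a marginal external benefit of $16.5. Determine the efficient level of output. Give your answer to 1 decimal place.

Social marginal benefit = demand + MEB = 131.8 - 3.7Q.
Set SMB = MC: 131.8 - 3.7Q = 55.4 + 3.4Q → Q* = 10.7606.

Q* = 10.8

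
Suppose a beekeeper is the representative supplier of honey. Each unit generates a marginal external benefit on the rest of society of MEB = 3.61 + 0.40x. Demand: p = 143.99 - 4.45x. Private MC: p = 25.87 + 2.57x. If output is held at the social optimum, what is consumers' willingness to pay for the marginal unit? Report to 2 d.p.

P = 62.16

Social marginal cost = private MC − MEB = 22.26 + 2.17x.
Set SMC = demand: 22.26 + 2.17x = 143.99 - 4.45x → x* = 18.3882.
Consumer price on the demand curve at x*: 143.99 − 4.45×18.3882 = 62.1625.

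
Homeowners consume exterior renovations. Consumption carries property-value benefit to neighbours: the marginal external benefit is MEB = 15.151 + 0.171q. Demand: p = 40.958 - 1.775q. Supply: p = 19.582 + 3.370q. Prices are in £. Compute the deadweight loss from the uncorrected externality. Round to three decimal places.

Market equilibrium (private): 19.582 + 3.370q = 40.958 - 1.775q → q_m = 4.1547.
Social marginal benefit = demand + MEB = 56.109 - 1.604q.
Set SMB = MC: 56.109 - 1.604q = 19.582 + 3.370q → q* = 7.3436.
The loss is the area between SMB and MC from q* to q_m; with linear curves that's a triangle of height MEB(q_m).
DWL = ½ × 3.1889 × 15.8615 = 25.2904.

DWL = £25.290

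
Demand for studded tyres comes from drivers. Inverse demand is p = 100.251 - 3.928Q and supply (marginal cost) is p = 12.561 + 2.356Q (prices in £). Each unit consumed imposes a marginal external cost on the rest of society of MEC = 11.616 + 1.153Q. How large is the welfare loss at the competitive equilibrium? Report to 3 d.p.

Market equilibrium (private): 12.561 + 2.356Q = 100.251 - 3.928Q → Q_m = 13.9545.
Social marginal benefit = demand − MEC = 88.635 - 5.081Q.
Set SMB = MC: 88.635 - 5.081Q = 12.561 + 2.356Q → Q* = 10.2291.
The welfare-loss triangle has base |Q_m − Q*| and height MEC(Q_m) (the vertical gap between SMB and MC is zero at Q* and MEC at Q_m).
DWL = ½ × 3.7254 × 27.7055 = 51.6070.

DWL = £51.607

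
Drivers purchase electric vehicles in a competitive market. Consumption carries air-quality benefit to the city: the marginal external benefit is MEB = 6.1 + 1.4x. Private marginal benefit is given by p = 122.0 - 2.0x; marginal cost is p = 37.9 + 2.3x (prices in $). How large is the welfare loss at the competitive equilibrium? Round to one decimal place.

Market equilibrium (private): 37.9 + 2.3x = 122.0 - 2.0x → x_m = 19.5581.
Social marginal benefit = demand + MEB = 128.1 - 0.6x.
Set SMB = MC: 128.1 - 0.6x = 37.9 + 2.3x → x* = 31.1034.
The loss is the area between SMB and MC from x* to x_m; with linear curves that's a triangle of height MEB(x_m).
DWL = ½ × 11.5453 × 33.4814 = 193.2764.

DWL = $193.3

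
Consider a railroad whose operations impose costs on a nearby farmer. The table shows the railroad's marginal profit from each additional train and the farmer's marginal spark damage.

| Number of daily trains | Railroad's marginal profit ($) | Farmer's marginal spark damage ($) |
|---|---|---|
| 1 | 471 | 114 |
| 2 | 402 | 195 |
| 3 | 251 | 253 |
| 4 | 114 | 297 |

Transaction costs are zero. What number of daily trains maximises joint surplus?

2

Bargaining reaches the level where marginal profit last exceeds marginal spark damage.
That holds through level 2 (402 ≥ 195) but not at 3 (251 < 253).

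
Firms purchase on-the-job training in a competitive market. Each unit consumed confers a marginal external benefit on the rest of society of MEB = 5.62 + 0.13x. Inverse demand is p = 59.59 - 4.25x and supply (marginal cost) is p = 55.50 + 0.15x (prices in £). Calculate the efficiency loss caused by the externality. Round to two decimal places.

Market equilibrium (private): 55.50 + 0.15x = 59.59 - 4.25x → x_m = 0.9295.
Social marginal benefit = demand + MEB = 65.21 - 4.12x.
Set SMB = MC: 65.21 - 4.12x = 55.50 + 0.15x → x* = 2.2740.
Between x* and x_m the wedge SMB − MC runs linearly from 0 to MEB(x_m), so the loss is a triangle.
DWL = ½ × 1.3445 × 5.7408 = 3.8593.

DWL = £3.86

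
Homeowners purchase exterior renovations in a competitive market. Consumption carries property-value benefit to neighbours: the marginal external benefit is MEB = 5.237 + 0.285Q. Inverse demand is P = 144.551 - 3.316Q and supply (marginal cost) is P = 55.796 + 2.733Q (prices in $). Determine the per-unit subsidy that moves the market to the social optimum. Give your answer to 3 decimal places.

Social marginal benefit = demand + MEB = 149.788 - 3.031Q.
Set SMB = MC: 149.788 - 3.031Q = 55.796 + 2.733Q → Q* = 16.3067.
The Pigouvian subsidy equals MEB at Q*: 5.237 + 0.285×16.3067 = 9.8844.

subsidy = $9.884 per unit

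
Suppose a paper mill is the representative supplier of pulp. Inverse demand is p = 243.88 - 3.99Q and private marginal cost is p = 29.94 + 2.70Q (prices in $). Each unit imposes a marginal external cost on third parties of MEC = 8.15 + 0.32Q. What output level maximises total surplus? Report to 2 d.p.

Social marginal cost = private MC + MEC = 38.09 + 3.02Q.
Set SMC = demand: 38.09 + 3.02Q = 243.88 - 3.99Q → Q* = 29.3566.

Q* = 29.36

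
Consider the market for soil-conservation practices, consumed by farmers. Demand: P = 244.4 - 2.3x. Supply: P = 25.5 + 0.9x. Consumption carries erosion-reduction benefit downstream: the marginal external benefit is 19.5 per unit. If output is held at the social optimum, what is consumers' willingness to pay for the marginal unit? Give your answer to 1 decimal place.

Social marginal benefit = demand + MEB = 263.9 - 2.3x.
Set SMB = MC: 263.9 - 2.3x = 25.5 + 0.9x → x* = 74.5000.
Consumer price on the demand curve at x*: 244.4 − 2.3×74.5000 = 73.0500.

P = 73.1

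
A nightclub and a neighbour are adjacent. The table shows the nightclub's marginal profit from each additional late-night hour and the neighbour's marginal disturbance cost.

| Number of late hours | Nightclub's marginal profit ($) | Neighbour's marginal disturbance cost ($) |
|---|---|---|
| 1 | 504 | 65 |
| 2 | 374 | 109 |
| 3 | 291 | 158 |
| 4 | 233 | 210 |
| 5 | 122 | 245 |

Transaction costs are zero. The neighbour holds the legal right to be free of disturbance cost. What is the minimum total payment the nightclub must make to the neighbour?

Efficient level: marginal profit ≥ marginal disturbance cost through level 4, so k* = 4.
With the neighbour holding the right, the nightclub must at least compensate total damage at k*: 65 + 109 + 158 + 210 = 542.

$542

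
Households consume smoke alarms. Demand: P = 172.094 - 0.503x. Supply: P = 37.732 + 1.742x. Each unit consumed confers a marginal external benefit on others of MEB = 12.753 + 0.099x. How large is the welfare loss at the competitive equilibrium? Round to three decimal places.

DWL = 81.284

Market equilibrium (private): 37.732 + 1.742x = 172.094 - 0.503x → x_m = 59.8494.
Social marginal benefit = demand + MEB = 184.847 - 0.404x.
Set SMB = MC: 184.847 - 0.404x = 37.732 + 1.742x → x* = 68.5531.
Between x* and x_m the wedge SMB − MC runs linearly from 0 to MEB(x_m), so the loss is a triangle.
DWL = ½ × 8.7037 × 18.6781 = 81.2843.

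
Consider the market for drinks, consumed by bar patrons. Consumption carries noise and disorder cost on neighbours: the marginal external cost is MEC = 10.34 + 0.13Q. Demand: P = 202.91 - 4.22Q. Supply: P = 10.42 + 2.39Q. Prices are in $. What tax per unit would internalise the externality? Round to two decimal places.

tax = $13.85 per unit

Social marginal benefit = demand − MEC = 192.57 - 4.35Q.
Set SMB = MC: 192.57 - 4.35Q = 10.42 + 2.39Q → Q* = 27.0252.
The Pigouvian tax equals MEC at Q*: 10.34 + 0.13×27.0252 = 13.8533.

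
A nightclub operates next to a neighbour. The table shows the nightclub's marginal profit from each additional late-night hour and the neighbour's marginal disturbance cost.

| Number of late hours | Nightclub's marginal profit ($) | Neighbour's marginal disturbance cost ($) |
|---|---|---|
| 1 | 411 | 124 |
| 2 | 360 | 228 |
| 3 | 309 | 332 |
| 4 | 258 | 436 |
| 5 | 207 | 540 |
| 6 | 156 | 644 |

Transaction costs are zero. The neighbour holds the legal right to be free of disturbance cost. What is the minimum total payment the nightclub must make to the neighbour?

Efficient level: marginal profit ≥ marginal disturbance cost through level 2, so k* = 2.
With the neighbour holding the right, the nightclub must at least compensate total damage at k*: 124 + 228 = 352.

$352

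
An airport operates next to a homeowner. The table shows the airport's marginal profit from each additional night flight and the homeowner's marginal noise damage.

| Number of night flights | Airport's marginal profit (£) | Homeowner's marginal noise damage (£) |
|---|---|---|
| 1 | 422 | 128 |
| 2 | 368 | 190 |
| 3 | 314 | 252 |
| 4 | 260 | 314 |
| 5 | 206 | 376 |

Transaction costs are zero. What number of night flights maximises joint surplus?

3

Bargaining reaches the level where marginal profit last exceeds marginal noise damage.
That holds through level 3 (314 ≥ 252) but not at 4 (260 < 314).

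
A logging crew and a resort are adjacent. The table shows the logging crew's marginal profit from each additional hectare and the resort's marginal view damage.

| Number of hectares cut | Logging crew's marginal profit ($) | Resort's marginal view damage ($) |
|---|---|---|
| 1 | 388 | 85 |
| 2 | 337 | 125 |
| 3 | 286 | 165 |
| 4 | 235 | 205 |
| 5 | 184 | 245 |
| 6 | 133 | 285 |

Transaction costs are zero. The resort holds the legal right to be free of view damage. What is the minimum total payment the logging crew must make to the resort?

Efficient level: marginal profit ≥ marginal view damage through level 4, so k* = 4.
With the resort holding the right, the logging crew must at least compensate total damage at k*: 85 + 125 + 165 + 205 = 580.

$580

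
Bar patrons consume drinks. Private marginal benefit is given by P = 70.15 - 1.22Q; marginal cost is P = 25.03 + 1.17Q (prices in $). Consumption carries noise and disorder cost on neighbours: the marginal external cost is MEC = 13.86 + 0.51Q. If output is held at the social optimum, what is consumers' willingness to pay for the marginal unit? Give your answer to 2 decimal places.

Social marginal benefit = demand − MEC = 56.29 - 1.73Q.
Set SMB = MC: 56.29 - 1.73Q = 25.03 + 1.17Q → Q* = 10.7793.
Consumer price on the demand curve at Q*: 70.15 − 1.22×10.7793 = 56.9993.

P = $57.00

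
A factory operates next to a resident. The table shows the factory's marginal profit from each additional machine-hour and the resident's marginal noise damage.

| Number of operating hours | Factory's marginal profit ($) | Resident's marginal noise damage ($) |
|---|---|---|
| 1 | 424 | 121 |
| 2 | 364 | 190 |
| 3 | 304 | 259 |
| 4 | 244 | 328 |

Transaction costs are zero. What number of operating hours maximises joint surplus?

Bargaining reaches the level where marginal profit last exceeds marginal noise damage.
That holds through level 3 (304 ≥ 259) but not at 4 (244 < 328).

3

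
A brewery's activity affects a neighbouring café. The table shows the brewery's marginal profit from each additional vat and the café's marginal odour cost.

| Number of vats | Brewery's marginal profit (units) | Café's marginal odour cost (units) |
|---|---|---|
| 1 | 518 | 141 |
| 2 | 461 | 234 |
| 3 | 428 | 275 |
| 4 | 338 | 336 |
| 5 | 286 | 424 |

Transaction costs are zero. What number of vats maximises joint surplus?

4

Bargaining reaches the level where marginal profit last exceeds marginal odour cost.
That holds through level 4 (338 ≥ 336) but not at 5 (286 < 424).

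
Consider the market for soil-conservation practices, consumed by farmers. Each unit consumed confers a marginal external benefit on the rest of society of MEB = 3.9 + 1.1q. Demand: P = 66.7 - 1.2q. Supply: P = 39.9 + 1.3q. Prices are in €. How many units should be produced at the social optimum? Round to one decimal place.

Social marginal benefit = demand + MEB = 70.6 - 0.1q.
Set SMB = MC: 70.6 - 0.1q = 39.9 + 1.3q → q* = 21.9286.

q* = 21.9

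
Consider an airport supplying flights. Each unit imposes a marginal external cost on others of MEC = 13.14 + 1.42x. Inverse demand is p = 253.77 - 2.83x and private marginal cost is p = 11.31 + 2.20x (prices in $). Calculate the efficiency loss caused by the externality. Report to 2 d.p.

DWL = $516.02

Market equilibrium (private): 11.31 + 2.20x = 253.77 - 2.83x → x_m = 48.2028.
Social marginal cost = private MC + MEC = 24.45 + 3.62x.
Set SMC = demand: 24.45 + 3.62x = 253.77 - 2.83x → x* = 35.5535.
The loss is the area between SMC and demand from x* to x_m; with linear curves that's a triangle of height MEC(x_m).
DWL = ½ × 12.6493 × 81.5880 = 516.0155.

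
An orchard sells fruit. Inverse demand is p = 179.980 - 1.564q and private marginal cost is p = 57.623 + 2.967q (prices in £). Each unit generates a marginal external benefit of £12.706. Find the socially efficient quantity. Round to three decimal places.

Social marginal cost = private MC − MEB = 44.917 + 2.967q.
Set SMC = demand: 44.917 + 2.967q = 179.980 - 1.564q → q* = 29.8087.

q* = 29.809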